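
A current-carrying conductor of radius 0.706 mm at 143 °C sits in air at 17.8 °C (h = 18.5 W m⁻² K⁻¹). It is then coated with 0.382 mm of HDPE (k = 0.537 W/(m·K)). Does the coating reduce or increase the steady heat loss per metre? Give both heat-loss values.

Critical radius for a cylinder: r_cr = k/h = 0.0290 m = 2.90 cm.
Outer radius after coating: r₂ = 7.06×10^-4 + 3.82×10^-4 = 0.001088 m.
Since r₁ < r_cr and r₂ ≤ r_cr, the coating moves toward the maximum at r_cr — heat loss rises.
Bare: R = 1/(2πr₁h) = 12.19 m·K/W; Q = 125.2/12.19 = 10.3 W/m.
Coated: R = R_cond + R_conv = 8.035 m·K/W; Q = 125.2/8.035 = 15.6 W/m.

increases: 10.3 → 15.6 W/m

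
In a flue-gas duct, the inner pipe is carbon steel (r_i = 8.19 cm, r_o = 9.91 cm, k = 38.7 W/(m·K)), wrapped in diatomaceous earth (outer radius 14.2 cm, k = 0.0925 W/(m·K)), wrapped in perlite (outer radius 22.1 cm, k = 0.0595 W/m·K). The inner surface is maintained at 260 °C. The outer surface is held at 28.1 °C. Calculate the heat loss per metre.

Q' = 129 W/m

Series thermal resistances, inner to outer:
  R'_carbon steel = ln(0.0991/0.0819)/(2πk) = 0.1906/(2π·38.7) = 7.840×10^-4 m·K/W
  R'_diatomaceous earth = ln(0.142/0.0991)/(2πk) = 0.3597/(2π·0.0925) = 0.6189 m·K/W
  R'_perlite = ln(0.221/0.142)/(2πk) = 0.4423/(2π·0.0595) = 1.183 m·K/W
ΣR = 7.840×10^-4 + 0.6189 + 1.183 = 1.803 m·K/W
Q' = ΔT/ΣR = (260 °C − 28.1 °C)/1.803 = 129 W/m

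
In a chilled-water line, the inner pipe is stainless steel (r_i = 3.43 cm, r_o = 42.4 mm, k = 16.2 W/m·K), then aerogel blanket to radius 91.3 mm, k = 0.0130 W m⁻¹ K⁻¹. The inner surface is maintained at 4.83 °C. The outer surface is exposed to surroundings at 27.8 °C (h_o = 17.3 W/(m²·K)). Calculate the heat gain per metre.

Q' = 2.42 W/m

Series thermal resistances, inner to outer:
  R'_stainless steel = ln(0.0424/0.0343)/(2πk) = 0.2120/(2π·16.2) = 0.002083 m·K/W
  R'_aerogel blanket = ln(0.0913/0.0424)/(2πk) = 0.7670/(2π·0.0130) = 9.390 m·K/W
  R'_conv,out = 1/(2πr h) = 1/(2π·0.0913·17.3) = 0.1008 m·K/W
ΣR = 0.002083 + 9.390 + 0.1008 = 9.493 m·K/W
Q' = ΔT/ΣR = (4.83 °C − 27.8 °C)/9.493 = -2.42 W/m
(Negative Q' ⇒ heat flows inward; heat gain = 2.42 W/m.)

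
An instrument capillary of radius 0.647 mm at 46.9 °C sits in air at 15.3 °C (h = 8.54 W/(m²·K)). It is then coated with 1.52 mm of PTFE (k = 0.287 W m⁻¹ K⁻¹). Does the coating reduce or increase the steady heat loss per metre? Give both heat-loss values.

increases: 1.10 → 3.41 W/m

Critical radius for a cylinder: r_cr = k/h = 0.0336 m = 3.36 cm.
Outer radius after coating: r₂ = 6.47×10^-4 + 0.00152 = 0.002167 m.
Since r₁ < r_cr and r₂ ≤ r_cr, the coating moves toward the maximum at r_cr — heat loss rises.
Bare: R = 1/(2πr₁h) = 28.80 m·K/W; Q = 31.6/28.80 = 1.10 W/m.
Coated: R = R_cond + R_conv = 9.270 m·K/W; Q = 31.6/9.270 = 3.41 W/m.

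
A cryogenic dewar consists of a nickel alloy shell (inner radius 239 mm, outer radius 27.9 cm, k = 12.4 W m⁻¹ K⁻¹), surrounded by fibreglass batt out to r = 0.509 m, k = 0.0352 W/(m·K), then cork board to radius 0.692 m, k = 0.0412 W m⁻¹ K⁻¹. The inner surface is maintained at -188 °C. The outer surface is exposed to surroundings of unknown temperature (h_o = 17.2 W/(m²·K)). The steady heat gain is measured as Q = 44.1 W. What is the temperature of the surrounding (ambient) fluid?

Sum the resistances:
  R_nickel alloy = (1/0.239 − 1/0.279)/(4πk) = 0.5999/(4π·12.4) = 0.003850 K/W
  R_fibreglass batt = (1/0.279 − 1/0.509)/(4πk) = 1.620/(4π·0.0352) = 3.661 K/W
  R_cork board = (1/0.509 − 1/0.692)/(4πk) = 0.5195/(4π·0.0412) = 1.004 K/W
  R_conv,out = 1/(4πr²h) = 1/(4π·0.692²·17.2) = 0.009662 K/W
ΣR = 4.678 K/W
ΔT = Q·ΣR = 44.1 × 4.678 = 206.3 K
Heat flows inward, so T_out = T_in + ΔT = -188 + 206.3 = 18.3 °C

T_out = 18.3 °C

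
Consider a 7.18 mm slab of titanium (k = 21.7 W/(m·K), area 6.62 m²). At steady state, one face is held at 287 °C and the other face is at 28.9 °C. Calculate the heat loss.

Q = 5160 kW

Q = kA·ΔT/L = 21.7 × 6.62 × |287 °C − 28.9 °C| / 0.00718 = 5.16×10^6 W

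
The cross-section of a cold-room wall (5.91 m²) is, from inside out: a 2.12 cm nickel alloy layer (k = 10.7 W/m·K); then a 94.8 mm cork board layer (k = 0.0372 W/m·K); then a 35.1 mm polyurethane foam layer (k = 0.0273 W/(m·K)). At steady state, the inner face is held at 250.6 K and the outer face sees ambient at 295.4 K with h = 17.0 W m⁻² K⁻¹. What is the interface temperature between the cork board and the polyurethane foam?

T = 279.93 K

Resistance network (inner→outer):
  R_nickel alloy = L/(kA) = 0.0212/(10.7·5.91) = 3.352×10^-4 K/W
  R_cork board = L/(kA) = 0.0948/(0.0372·5.91) = 0.4312 K/W
  R_polyurethane foam = L/(kA) = 0.0351/(0.0273·5.91) = 0.2175 K/W
  R_conv,out = 1/(hA) = 1/(17.0·5.91) = 0.009953 K/W
ΣR = 3.352×10^-4 + 0.4312 + 0.2175 + 0.009953 = 0.6590 K/W
Q = ΔT/ΣR = (250.6 K − 295.4 K)/0.6590 = -67.98 W
From the inner boundary to the cork board/polyurethane foam interface, ΣR_partial = 0.4315 K/W.
T_interface = T_in − Q·ΣR_partial = 250.6 K − (-67.98)(0.4315) = 279.93 K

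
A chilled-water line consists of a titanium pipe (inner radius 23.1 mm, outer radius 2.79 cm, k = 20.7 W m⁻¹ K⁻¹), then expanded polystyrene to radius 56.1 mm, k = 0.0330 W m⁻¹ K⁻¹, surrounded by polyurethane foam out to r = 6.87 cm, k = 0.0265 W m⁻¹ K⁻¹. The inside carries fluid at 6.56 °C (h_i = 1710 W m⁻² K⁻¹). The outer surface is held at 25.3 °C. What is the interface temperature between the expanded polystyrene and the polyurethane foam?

Series thermal resistances, inner to outer:
  R'_conv,in = 1/(2πr h) = 1/(2π·0.0231·1710) = 0.004029 m·K/W
  R'_titanium = ln(0.0279/0.0231)/(2πk) = 0.1888/(2π·20.7) = 0.001452 m·K/W
  R'_expanded polystyrene = ln(0.0561/0.0279)/(2πk) = 0.6985/(2π·0.0330) = 3.369 m·K/W
  R'_polyurethane foam = ln(0.0687/0.0561)/(2πk) = 0.2026/(2π·0.0265) = 1.217 m·K/W
ΣR = 0.004029 + 0.001452 + 3.369 + 1.217 = 4.591 m·K/W
Q' = ΔT/ΣR = (6.56 °C − 25.3 °C)/4.591 = -4.082 W/m
From the inner boundary to the expanded polystyrene/polyurethane foam interface, ΣR_partial = 3.374 m·K/W.
T_interface = T_in − Q'·ΣR_partial = 6.56 °C − (-4.082)(3.374) = 20.3 °C

T = 20.3 °C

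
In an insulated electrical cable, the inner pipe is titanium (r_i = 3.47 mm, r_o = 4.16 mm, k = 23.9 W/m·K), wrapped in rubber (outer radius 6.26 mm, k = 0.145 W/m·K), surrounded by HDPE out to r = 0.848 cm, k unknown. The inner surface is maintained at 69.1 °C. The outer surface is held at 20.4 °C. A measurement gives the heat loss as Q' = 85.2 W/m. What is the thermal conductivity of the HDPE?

ΣR = ΔT/Q' = |69.1 − 20.4|/85.2 = 0.5716 m·K/W
Known resistances:
  R'_titanium = ln(0.00416/0.00347)/(2πk) = 0.1814/(2π·23.9) = 0.001208 m·K/W
  R'_rubber = ln(0.00626/0.00416)/(2πk) = 0.4087/(2π·0.145) = 0.4486 m·K/W
R_HDPE = ΣR − ΣR_known = 0.5716 − 0.4498 = 0.1218 m·K/W
ln(r₂/r₁)/(2πk) = 0.1218 ⇒ k = 0.3035/(2π·0.1218) = 0.397 W/m·K

k = 0.397 W/m·K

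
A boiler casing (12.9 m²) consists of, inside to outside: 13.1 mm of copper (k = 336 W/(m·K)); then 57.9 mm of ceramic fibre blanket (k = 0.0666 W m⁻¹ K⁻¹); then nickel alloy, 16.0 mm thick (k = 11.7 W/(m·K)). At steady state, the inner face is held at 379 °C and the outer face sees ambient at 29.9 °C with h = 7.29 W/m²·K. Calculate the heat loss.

Q = 4470 W

Treat each layer as a resistance in series:
  R_copper = L/(kA) = 0.0131/(336·12.9) = 3.022×10^-6 K/W
  R_ceramic fibre blanket = L/(kA) = 0.0579/(0.0666·12.9) = 0.06739 K/W
  R_nickel alloy = L/(kA) = 0.0160/(11.7·12.9) = 1.060×10^-4 K/W
  R_conv,out = 1/(hA) = 1/(7.29·12.9) = 0.01063 K/W
ΣR = 3.022×10^-6 + 0.06739 + 1.060×10^-4 + 0.01063 = 0.07813 K/W
Q = ΔT/ΣR = (379 °C − 29.9 °C)/0.07813 = 4470 W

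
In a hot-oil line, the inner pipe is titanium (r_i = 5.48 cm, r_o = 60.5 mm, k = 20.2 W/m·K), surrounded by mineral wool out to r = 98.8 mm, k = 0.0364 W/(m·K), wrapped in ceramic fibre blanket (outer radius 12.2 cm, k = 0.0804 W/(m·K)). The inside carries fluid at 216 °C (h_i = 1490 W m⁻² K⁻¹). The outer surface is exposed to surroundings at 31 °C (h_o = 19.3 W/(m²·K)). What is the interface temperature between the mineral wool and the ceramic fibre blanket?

Treat each layer as a resistance in series:
  R'_conv,in = 1/(2πr h) = 1/(2π·0.0548·1490) = 0.001949 m·K/W
  R'_titanium = ln(0.0605/0.0548)/(2πk) = 0.09895/(2π·20.2) = 7.796×10^-4 m·K/W
  R'_mineral wool = ln(0.0988/0.0605)/(2πk) = 0.4905/(2π·0.0364) = 2.144 m·K/W
  R'_ceramic fibre blanket = ln(0.122/0.0988)/(2πk) = 0.2109/(2π·0.0804) = 0.4175 m·K/W
  R'_conv,out = 1/(2πr h) = 1/(2π·0.122·19.3) = 0.06759 m·K/W
ΣR = 0.001949 + 7.796×10^-4 + 2.144 + 0.4175 + 0.06759 = 2.632 m·K/W
Q' = ΔT/ΣR = (216 °C − 31 °C)/2.632 = 70.29 W/m
From the inner boundary to the mineral wool/ceramic fibre blanket interface, ΣR_partial = 2.147 m·K/W.
T_interface = T_in − Q'·ΣR_partial = 216 °C − (70.29)(2.147) = 65.1 °C

T = 65.1 °C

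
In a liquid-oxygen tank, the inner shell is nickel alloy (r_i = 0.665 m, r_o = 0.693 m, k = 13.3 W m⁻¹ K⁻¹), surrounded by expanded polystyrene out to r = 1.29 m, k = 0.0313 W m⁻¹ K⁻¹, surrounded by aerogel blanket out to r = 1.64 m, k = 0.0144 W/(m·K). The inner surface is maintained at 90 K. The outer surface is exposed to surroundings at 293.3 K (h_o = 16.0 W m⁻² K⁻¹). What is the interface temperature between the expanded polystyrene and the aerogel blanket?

T = 222.1 K

Treat each layer as a resistance in series:
  R_nickel alloy = (1/0.665 − 1/0.693)/(4πk) = 0.06076/(4π·13.3) = 3.635×10^-4 K/W
  R_expanded polystyrene = (1/0.693 − 1/1.29)/(4πk) = 0.6678/(4π·0.0313) = 1.698 K/W
  R_aerogel blanket = (1/1.29 − 1/1.64)/(4πk) = 0.1654/(4π·0.0144) = 0.9142 K/W
  R_conv,out = 1/(4πr²h) = 1/(4π·1.64²·16.0) = 0.001849 K/W
ΣR = 3.635×10^-4 + 1.698 + 0.9142 + 0.001849 = 2.614 K/W
Q = ΔT/ΣR = (90 K − 293.3 K)/2.614 = -77.77 W
From the inner boundary to the expanded polystyrene/aerogel blanket interface, ΣR_partial = 1.698 K/W.
T_interface = T_in − Q·ΣR_partial = 90 K − (-77.77)(1.698) = 222.1 K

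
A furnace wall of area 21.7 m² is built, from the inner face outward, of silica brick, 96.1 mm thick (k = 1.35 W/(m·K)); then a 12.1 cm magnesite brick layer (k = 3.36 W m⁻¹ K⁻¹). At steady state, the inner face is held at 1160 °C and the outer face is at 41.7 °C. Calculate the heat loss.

Q = 226 kW

Treat each layer as a resistance in series:
  R_silica brick = L/(kA) = 0.0961/(1.35·21.7) = 0.003280 K/W
  R_magnesite brick = L/(kA) = 0.121/(3.36·21.7) = 0.001660 K/W
ΣR = 0.003280 + 0.001660 = 0.004940 K/W
Q = ΔT/ΣR = (1160 °C − 41.7 °C)/0.004940 = 2.26×10^5 W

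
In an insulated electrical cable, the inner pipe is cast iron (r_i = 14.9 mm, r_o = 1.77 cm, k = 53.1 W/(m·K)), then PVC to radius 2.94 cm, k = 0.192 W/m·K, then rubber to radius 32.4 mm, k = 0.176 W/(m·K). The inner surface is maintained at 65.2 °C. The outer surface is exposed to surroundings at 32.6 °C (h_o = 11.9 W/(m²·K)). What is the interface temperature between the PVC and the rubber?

Series thermal resistances, inner to outer:
  R'_cast iron = ln(0.0177/0.0149)/(2πk) = 0.1722/(2π·53.1) = 5.161×10^-4 m·K/W
  R'_PVC = ln(0.0294/0.0177)/(2πk) = 0.5074/(2π·0.192) = 0.4206 m·K/W
  R'_rubber = ln(0.0324/0.0294)/(2πk) = 0.09716/(2π·0.176) = 0.08786 m·K/W
  R'_conv,out = 1/(2πr h) = 1/(2π·0.0324·11.9) = 0.4128 m·K/W
ΣR = 5.161×10^-4 + 0.4206 + 0.08786 + 0.4128 = 0.9218 m·K/W
Q' = ΔT/ΣR = (65.2 °C − 32.6 °C)/0.9218 = 35.37 W/m
From the inner boundary to the PVC/rubber interface, ΣR_partial = 0.4211 m·K/W.
T_interface = T_in − Q'·ΣR_partial = 65.2 °C − (35.37)(0.4211) = 50.3 °C

T = 50.3 °C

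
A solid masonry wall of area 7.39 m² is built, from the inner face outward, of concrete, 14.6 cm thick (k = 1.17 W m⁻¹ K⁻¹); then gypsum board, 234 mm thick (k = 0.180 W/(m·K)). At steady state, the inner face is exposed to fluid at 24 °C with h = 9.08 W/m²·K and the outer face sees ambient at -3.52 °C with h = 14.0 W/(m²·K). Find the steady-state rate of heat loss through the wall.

Q = 127 W

Series thermal resistances, inner to outer:
  R_conv,in = 1/(hA) = 1/(9.08·7.39) = 0.01490 K/W
  R_concrete = L/(kA) = 0.146/(1.17·7.39) = 0.01689 K/W
  R_gypsum board = L/(kA) = 0.234/(0.180·7.39) = 0.1759 K/W
  R_conv,out = 1/(hA) = 1/(14.0·7.39) = 0.009666 K/W
ΣR = 0.01490 + 0.01689 + 0.1759 + 0.009666 = 0.2174 K/W
Q = ΔT/ΣR = (24 °C − -3.52 °C)/0.2174 = 127 W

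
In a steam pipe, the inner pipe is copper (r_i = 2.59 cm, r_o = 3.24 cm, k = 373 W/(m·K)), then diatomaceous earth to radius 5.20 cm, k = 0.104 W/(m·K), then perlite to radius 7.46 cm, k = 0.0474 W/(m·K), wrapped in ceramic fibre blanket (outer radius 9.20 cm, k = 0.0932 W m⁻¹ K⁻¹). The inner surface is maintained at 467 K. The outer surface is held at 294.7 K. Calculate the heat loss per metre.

Treat each layer as a resistance in series:
  R'_copper = ln(0.0324/0.0259)/(2πk) = 0.2239/(2π·373) = 9.554×10^-5 m·K/W
  R'_diatomaceous earth = ln(0.0520/0.0324)/(2πk) = 0.4731/(2π·0.104) = 0.7240 m·K/W
  R'_perlite = ln(0.0746/0.0520)/(2πk) = 0.3609/(2π·0.0474) = 1.212 m·K/W
  R'_ceramic fibre blanket = ln(0.0920/0.0746)/(2πk) = 0.2096/(2π·0.0932) = 0.3580 m·K/W
ΣR = 9.554×10^-5 + 0.7240 + 1.212 + 0.3580 = 2.294 m·K/W
Q' = ΔT/ΣR = (467 K − 294.7 K)/2.294 = 75.1 W/m

Q' = 75.1 W/m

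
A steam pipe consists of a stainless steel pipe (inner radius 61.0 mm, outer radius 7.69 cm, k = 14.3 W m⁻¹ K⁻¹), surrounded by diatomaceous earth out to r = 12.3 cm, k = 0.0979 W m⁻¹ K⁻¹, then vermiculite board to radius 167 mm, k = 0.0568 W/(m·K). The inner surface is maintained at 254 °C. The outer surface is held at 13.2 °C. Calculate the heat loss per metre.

Treat each layer as a resistance in series:
  R'_stainless steel = ln(0.0769/0.0610)/(2πk) = 0.2316/(2π·14.3) = 0.002578 m·K/W
  R'_diatomaceous earth = ln(0.123/0.0769)/(2πk) = 0.4697/(2π·0.0979) = 0.7636 m·K/W
  R'_vermiculite board = ln(0.167/0.123)/(2πk) = 0.3058/(2π·0.0568) = 0.8569 m·K/W
ΣR = 0.002578 + 0.7636 + 0.8569 = 1.623 m·K/W
Q' = ΔT/ΣR = (254 °C − 13.2 °C)/1.623 = 148 W/m

Q' = 148 W/m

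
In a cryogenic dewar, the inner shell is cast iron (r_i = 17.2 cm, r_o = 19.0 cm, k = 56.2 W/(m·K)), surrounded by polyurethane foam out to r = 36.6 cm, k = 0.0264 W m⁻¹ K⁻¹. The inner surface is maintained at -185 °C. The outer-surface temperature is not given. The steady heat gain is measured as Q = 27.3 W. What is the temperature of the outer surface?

Series resistances:
  R_cast iron = (1/0.172 − 1/0.190)/(4πk) = 0.5508/(4π·56.2) = 7.799×10^-4 K/W
  R_polyurethane foam = (1/0.190 − 1/0.366)/(4πk) = 2.531/(4π·0.0264) = 7.629 K/W
ΣR = 7.630 K/W
ΔT = Q·ΣR = 27.3 × 7.630 = 208.3 K
Heat flows inward, so T_out = T_in + ΔT = -185 + 208.3 = 23.3 °C

T_out = 23.3 °C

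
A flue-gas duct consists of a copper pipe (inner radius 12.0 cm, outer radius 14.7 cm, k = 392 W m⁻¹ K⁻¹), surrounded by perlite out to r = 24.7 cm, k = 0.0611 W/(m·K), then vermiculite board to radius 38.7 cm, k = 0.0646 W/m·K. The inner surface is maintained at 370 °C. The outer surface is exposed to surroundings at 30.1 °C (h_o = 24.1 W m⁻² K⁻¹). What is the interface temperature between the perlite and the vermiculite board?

Series thermal resistances, inner to outer:
  R'_copper = ln(0.147/0.120)/(2πk) = 0.2029/(2π·392) = 8.240×10^-5 m·K/W
  R'_perlite = ln(0.247/0.147)/(2πk) = 0.5190/(2π·0.0611) = 1.352 m·K/W
  R'_vermiculite board = ln(0.387/0.247)/(2πk) = 0.4490/(2π·0.0646) = 1.106 m·K/W
  R'_conv,out = 1/(2πr h) = 1/(2π·0.387·24.1) = 0.01706 m·K/W
ΣR = 8.240×10^-5 + 1.352 + 1.106 + 0.01706 = 2.475 m·K/W
Q' = ΔT/ΣR = (370 °C − 30.1 °C)/2.475 = 137.3 W/m
From the inner boundary to the perlite/vermiculite board interface, ΣR_partial = 1.352 m·K/W.
T_interface = T_in − Q'·ΣR_partial = 370 °C − (137.3)(1.352) = 184 °C

T = 184 °C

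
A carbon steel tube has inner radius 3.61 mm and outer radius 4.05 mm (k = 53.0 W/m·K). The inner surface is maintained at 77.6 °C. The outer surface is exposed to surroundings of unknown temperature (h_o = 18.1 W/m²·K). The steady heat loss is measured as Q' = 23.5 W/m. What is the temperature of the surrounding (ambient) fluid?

T_out = 26.6 °C

Series resistances:
  R'_carbon steel = ln(0.00405/0.00361)/(2πk) = 0.1150/(2π·53.0) = 3.454×10^-4 m·K/W
  R'_conv,out = 1/(2πr h) = 1/(2π·0.00405·18.1) = 2.171 m·K/W
ΣR = 2.171 m·K/W
ΔT = Q'·ΣR = 23.5 × 2.171 = 51.02 K
Heat flows outward, so T_out = T_in − ΔT = 77.6 − 51.02 = 26.6 °C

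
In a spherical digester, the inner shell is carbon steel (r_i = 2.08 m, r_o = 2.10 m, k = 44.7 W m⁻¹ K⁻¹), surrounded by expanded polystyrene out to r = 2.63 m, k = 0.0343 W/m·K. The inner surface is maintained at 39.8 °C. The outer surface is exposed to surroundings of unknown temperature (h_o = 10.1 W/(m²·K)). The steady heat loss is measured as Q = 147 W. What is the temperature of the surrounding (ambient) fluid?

T_out = 6.90 °C

Sum the resistances:
  R_carbon steel = (1/2.08 − 1/2.10)/(4πk) = 0.004579/(4π·44.7) = 8.151×10^-6 K/W
  R_expanded polystyrene = (1/2.10 − 1/2.63)/(4πk) = 0.09596/(4π·0.0343) = 0.2226 K/W
  R_conv,out = 1/(4πr²h) = 1/(4π·2.63²·10.1) = 0.001139 K/W
ΣR = 0.2238 K/W
ΔT = Q·ΣR = 147 × 0.2238 = 32.90 K
Heat flows outward, so T_out = T_in − ΔT = 39.8 − 32.90 = 6.90 °C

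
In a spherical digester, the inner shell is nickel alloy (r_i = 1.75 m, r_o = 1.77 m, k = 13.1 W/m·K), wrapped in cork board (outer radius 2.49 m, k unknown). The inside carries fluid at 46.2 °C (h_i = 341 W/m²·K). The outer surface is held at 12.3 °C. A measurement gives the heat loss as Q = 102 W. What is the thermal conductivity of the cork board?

k = 0.0391 W/m·K

ΣR = ΔT/Q = |46.2 − 12.3|/102 = 0.3324 K/W
Known resistances:
  R_conv,in = 1/(4πr²h) = 1/(4π·1.75²·341) = 7.620×10^-5 K/W
  R_nickel alloy = (1/1.75 − 1/1.77)/(4πk) = 0.006457/(4π·13.1) = 3.922×10^-5 K/W
R_cork board = ΣR − ΣR_known = 0.3324 − 1.154×10^-4 = 0.3323 K/W
(1/r₁−1/r₂)/(4πk) = 0.3323 ⇒ k = 0.1634/(4π·0.3323) = 0.0391 W/m·K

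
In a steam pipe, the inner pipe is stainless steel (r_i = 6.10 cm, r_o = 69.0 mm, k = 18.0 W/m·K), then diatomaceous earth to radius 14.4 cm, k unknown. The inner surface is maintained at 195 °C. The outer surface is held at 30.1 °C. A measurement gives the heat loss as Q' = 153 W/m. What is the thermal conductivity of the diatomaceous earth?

k = 0.109 W/m·K

ΣR = ΔT/Q' = |195 − 30.1|/153 = 1.078 m·K/W
Known resistances:
  R'_stainless steel = ln(0.0690/0.0610)/(2πk) = 0.1232/(2π·18.0) = 0.001090 m·K/W
R_diatomaceous earth = ΣR − ΣR_known = 1.078 − 0.001090 = 1.077 m·K/W
ln(r₂/r₁)/(2πk) = 1.077 ⇒ k = 0.7357/(2π·1.077) = 0.109 W/m·K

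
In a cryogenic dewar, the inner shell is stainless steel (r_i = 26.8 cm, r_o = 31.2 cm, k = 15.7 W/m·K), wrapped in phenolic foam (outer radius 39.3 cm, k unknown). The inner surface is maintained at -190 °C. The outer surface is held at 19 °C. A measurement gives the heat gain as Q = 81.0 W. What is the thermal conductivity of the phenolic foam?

k = 0.0204 W/m·K

ΣR = ΔT/Q = |-190 − 19|/81.0 = 2.580 K/W
Known resistances:
  R_stainless steel = (1/0.268 − 1/0.312)/(4πk) = 0.5262/(4π·15.7) = 0.002667 K/W
R_phenolic foam = ΣR − ΣR_known = 2.580 − 0.002667 = 2.577 K/W
(1/r₁−1/r₂)/(4πk) = 2.577 ⇒ k = 0.6606/(4π·2.577) = 0.0204 W/m·K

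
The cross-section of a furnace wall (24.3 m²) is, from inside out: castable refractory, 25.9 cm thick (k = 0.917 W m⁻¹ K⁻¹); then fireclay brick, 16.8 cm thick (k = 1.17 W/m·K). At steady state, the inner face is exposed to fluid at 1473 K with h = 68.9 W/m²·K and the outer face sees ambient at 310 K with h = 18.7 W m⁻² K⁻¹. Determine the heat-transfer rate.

Q = 57200 W

Resistance network (inner→outer):
  R_conv,in = 1/(hA) = 1/(68.9·24.3) = 5.973×10^-4 K/W
  R_castable refractory = L/(kA) = 0.259/(0.917·24.3) = 0.01162 K/W
  R_fireclay brick = L/(kA) = 0.168/(1.17·24.3) = 0.005909 K/W
  R_conv,out = 1/(hA) = 1/(18.7·24.3) = 0.002201 K/W
ΣR = 5.973×10^-4 + 0.01162 + 0.005909 + 0.002201 = 0.02033 K/W
Q = ΔT/ΣR = (1473 K − 310 K)/0.02033 = 57200 W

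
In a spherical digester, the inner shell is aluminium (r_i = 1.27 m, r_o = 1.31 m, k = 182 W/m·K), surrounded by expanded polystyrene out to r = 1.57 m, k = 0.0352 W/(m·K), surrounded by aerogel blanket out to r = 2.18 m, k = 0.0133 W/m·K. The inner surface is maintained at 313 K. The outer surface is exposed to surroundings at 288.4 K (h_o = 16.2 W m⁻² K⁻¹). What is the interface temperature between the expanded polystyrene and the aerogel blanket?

T = 307.8 K

Series thermal resistances, inner to outer:
  R_aluminium = (1/1.27 − 1/1.31)/(4πk) = 0.02404/(4π·182) = 1.051×10^-5 K/W
  R_expanded polystyrene = (1/1.31 − 1/1.57)/(4πk) = 0.1264/(4π·0.0352) = 0.2858 K/W
  R_aerogel blanket = (1/1.57 − 1/2.18)/(4πk) = 0.1782/(4π·0.0133) = 1.066 K/W
  R_conv,out = 1/(4πr²h) = 1/(4π·2.18²·16.2) = 0.001034 K/W
ΣR = 1.051×10^-5 + 0.2858 + 1.066 + 0.001034 = 1.353 K/W
Q = ΔT/ΣR = (313 K − 288.4 K)/1.353 = 18.18 W
From the inner boundary to the expanded polystyrene/aerogel blanket interface, ΣR_partial = 0.2858 K/W.
T_interface = T_in − Q·ΣR_partial = 313 K − (18.18)(0.2858) = 307.8 K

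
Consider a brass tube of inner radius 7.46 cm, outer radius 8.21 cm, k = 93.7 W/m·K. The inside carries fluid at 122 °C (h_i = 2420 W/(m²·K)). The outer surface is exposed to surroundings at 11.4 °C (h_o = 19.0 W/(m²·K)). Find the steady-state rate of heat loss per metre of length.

Series thermal resistances, inner to outer:
  R'_conv,in = 1/(2πr h) = 1/(2π·0.0746·2420) = 8.816×10^-4 m·K/W
  R'_brass = ln(0.0821/0.0746)/(2πk) = 0.09580/(2π·93.7) = 1.627×10^-4 m·K/W
  R'_conv,out = 1/(2πr h) = 1/(2π·0.0821·19.0) = 0.1020 m·K/W
ΣR = 8.816×10^-4 + 1.627×10^-4 + 0.1020 = 0.1030 m·K/W
Q' = ΔT/ΣR = (122 °C − 11.4 °C)/0.1030 = 1070 W/m

Q' = 1070 W/m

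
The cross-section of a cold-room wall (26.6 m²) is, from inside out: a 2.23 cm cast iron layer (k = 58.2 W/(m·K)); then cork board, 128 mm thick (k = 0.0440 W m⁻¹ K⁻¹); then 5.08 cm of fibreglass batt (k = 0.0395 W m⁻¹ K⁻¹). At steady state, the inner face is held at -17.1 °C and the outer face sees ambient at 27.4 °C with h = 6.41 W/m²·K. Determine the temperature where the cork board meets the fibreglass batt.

T = 12.7 °C

Series thermal resistances, inner to outer:
  R_cast iron = L/(kA) = 0.0223/(58.2·26.6) = 1.440×10^-5 K/W
  R_cork board = L/(kA) = 0.128/(0.0440·26.6) = 0.1094 K/W
  R_fibreglass batt = L/(kA) = 0.0508/(0.0395·26.6) = 0.04835 K/W
  R_conv,out = 1/(hA) = 1/(6.41·26.6) = 0.005865 K/W
ΣR = 1.440×10^-5 + 0.1094 + 0.04835 + 0.005865 = 0.1636 K/W
Q = ΔT/ΣR = (-17.1 °C − 27.4 °C)/0.1636 = -272.0 W
From the inner boundary to the cork board/fibreglass batt interface, ΣR_partial = 0.1094 K/W.
T_interface = T_in − Q·ΣR_partial = -17.1 °C − (-272.0)(0.1094) = 12.7 °C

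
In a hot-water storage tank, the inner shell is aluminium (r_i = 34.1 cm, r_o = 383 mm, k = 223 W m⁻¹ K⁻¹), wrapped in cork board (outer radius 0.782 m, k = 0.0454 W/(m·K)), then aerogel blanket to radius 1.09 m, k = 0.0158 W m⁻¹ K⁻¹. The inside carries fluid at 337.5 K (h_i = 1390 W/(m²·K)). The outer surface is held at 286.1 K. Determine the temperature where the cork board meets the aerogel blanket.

T = 308.6 K

Series thermal resistances, inner to outer:
  R_conv,in = 1/(4πr²h) = 1/(4π·0.341²·1390) = 4.923×10^-4 K/W
  R_aluminium = (1/0.341 − 1/0.383)/(4πk) = 0.3216/(4π·223) = 1.148×10^-4 K/W
  R_cork board = (1/0.383 − 1/0.782)/(4πk) = 1.332/(4π·0.0454) = 2.335 K/W
  R_aerogel blanket = (1/0.782 − 1/1.09)/(4πk) = 0.3613/(4π·0.0158) = 1.820 K/W
ΣR = 4.923×10^-4 + 1.148×10^-4 + 2.335 + 1.820 = 4.156 K/W
Q = ΔT/ΣR = (337.5 K − 286.1 K)/4.156 = 12.37 W
From the inner boundary to the cork board/aerogel blanket interface, ΣR_partial = 2.336 K/W.
T_interface = T_in − Q·ΣR_partial = 337.5 K − (12.37)(2.336) = 308.6 K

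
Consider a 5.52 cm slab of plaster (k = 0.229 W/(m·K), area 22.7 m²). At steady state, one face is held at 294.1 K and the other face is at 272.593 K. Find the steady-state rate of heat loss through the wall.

Q = 2.03 kW

Q = kA·ΔT/L = 0.229 × 22.7 × |294.1 K − 272.593 K| / 0.0552 = 2030 W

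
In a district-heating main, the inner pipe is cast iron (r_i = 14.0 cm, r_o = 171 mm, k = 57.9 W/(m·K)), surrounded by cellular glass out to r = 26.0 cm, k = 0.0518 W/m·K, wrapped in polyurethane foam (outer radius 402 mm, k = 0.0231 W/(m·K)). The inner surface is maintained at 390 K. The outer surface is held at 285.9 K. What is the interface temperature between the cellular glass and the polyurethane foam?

T = 358.7 K

Treat each layer as a resistance in series:
  R'_cast iron = ln(0.171/0.140)/(2πk) = 0.2000/(2π·57.9) = 5.498×10^-4 m·K/W
  R'_cellular glass = ln(0.260/0.171)/(2πk) = 0.4190/(2π·0.0518) = 1.287 m·K/W
  R'_polyurethane foam = ln(0.402/0.260)/(2πk) = 0.4358/(2π·0.0231) = 3.002 m·K/W
ΣR = 5.498×10^-4 + 1.287 + 3.002 = 4.290 m·K/W
Q' = ΔT/ΣR = (390 K − 285.9 K)/4.290 = 24.27 W/m
From the inner boundary to the cellular glass/polyurethane foam interface, ΣR_partial = 1.288 m·K/W.
T_interface = T_in − Q'·ΣR_partial = 390 K − (24.27)(1.288) = 358.7 K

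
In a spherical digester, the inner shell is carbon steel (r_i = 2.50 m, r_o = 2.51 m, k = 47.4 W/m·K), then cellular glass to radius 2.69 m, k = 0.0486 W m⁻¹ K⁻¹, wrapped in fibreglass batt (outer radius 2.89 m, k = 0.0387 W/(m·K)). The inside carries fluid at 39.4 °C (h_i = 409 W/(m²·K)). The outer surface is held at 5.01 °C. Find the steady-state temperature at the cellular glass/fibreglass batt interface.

T = 23.8 °C

Treat each layer as a resistance in series:
  R_conv,in = 1/(4πr²h) = 1/(4π·2.50²·409) = 3.113×10^-5 K/W
  R_carbon steel = (1/2.50 − 1/2.51)/(4πk) = 0.001594/(4π·47.4) = 2.675×10^-6 K/W
  R_cellular glass = (1/2.51 − 1/2.69)/(4πk) = 0.02666/(4π·0.0486) = 0.04365 K/W
  R_fibreglass batt = (1/2.69 − 1/2.89)/(4πk) = 0.02573/(4π·0.0387) = 0.05290 K/W
ΣR = 3.113×10^-5 + 2.675×10^-6 + 0.04365 + 0.05290 = 0.09658 K/W
Q = ΔT/ΣR = (39.4 °C − 5.01 °C)/0.09658 = 356.1 W
From the inner boundary to the cellular glass/fibreglass batt interface, ΣR_partial = 0.04368 K/W.
T_interface = T_in − Q·ΣR_partial = 39.4 °C − (356.1)(0.04368) = 23.8 °C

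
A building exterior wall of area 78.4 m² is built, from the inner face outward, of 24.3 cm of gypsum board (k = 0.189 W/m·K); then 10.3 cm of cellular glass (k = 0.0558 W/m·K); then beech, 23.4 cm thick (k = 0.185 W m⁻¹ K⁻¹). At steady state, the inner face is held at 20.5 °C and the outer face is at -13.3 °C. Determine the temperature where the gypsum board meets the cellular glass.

T = 10.6 °C

Treat each layer as a resistance in series:
  R_gypsum board = L/(kA) = 0.243/(0.189·78.4) = 0.01640 K/W
  R_cellular glass = L/(kA) = 0.103/(0.0558·78.4) = 0.02354 K/W
  R_beech = L/(kA) = 0.234/(0.185·78.4) = 0.01613 K/W
ΣR = 0.01640 + 0.02354 + 0.01613 = 0.05607 K/W
Q = ΔT/ΣR = (20.5 °C − -13.3 °C)/0.05607 = 602.8 W
From the inner boundary to the gypsum board/cellular glass interface, ΣR_partial = 0.01640 K/W.
T_interface = T_in − Q·ΣR_partial = 20.5 °C − (602.8)(0.01640) = 10.6 °C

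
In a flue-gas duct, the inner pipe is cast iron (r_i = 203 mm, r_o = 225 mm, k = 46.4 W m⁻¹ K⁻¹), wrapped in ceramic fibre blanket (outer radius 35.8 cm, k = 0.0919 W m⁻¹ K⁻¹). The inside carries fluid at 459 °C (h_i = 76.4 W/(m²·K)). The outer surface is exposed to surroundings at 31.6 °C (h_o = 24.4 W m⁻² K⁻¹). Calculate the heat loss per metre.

Q' = 513 W/m

Treat each layer as a resistance in series:
  R'_conv,in = 1/(2πr h) = 1/(2π·0.203·76.4) = 0.01026 m·K/W
  R'_cast iron = ln(0.225/0.203)/(2πk) = 0.1029/(2π·46.4) = 3.529×10^-4 m·K/W
  R'_ceramic fibre blanket = ln(0.358/0.225)/(2πk) = 0.4644/(2π·0.0919) = 0.8043 m·K/W
  R'_conv,out = 1/(2πr h) = 1/(2π·0.358·24.4) = 0.01822 m·K/W
ΣR = 0.01026 + 3.529×10^-4 + 0.8043 + 0.01822 = 0.8331 m·K/W
Q' = ΔT/ΣR = (459 °C − 31.6 °C)/0.8331 = 513 W/m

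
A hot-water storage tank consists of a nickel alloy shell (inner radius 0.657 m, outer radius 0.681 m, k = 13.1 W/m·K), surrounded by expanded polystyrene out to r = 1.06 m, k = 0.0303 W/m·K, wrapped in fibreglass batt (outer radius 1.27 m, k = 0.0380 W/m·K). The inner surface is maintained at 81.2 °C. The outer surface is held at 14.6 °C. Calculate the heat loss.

Q = 39.0 W

Resistance network (inner→outer):
  R_nickel alloy = (1/0.657 − 1/0.681)/(4πk) = 0.05364/(4π·13.1) = 3.258×10^-4 K/W
  R_expanded polystyrene = (1/0.681 − 1/1.06)/(4πk) = 0.5250/(4π·0.0303) = 1.379 K/W
  R_fibreglass batt = (1/1.06 − 1/1.27)/(4πk) = 0.1560/(4π·0.0380) = 0.3267 K/W
ΣR = 3.258×10^-4 + 1.379 + 0.3267 = 1.706 K/W
Q = ΔT/ΣR = (81.2 °C − 14.6 °C)/1.706 = 39.0 W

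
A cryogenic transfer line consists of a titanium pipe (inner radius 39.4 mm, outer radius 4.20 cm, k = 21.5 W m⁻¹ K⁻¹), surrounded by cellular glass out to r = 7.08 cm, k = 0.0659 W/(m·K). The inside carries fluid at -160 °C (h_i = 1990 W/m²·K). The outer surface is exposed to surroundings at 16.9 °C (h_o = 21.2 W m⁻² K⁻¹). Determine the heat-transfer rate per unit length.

Series thermal resistances, inner to outer:
  R'_conv,in = 1/(2πr h) = 1/(2π·0.0394·1990) = 0.002030 m·K/W
  R'_titanium = ln(0.0420/0.0394)/(2πk) = 0.06390/(2π·21.5) = 4.731×10^-4 m·K/W
  R'_cellular glass = ln(0.0708/0.0420)/(2πk) = 0.5222/(2π·0.0659) = 1.261 m·K/W
  R'_conv,out = 1/(2πr h) = 1/(2π·0.0708·21.2) = 0.1060 m·K/W
ΣR = 0.002030 + 4.731×10^-4 + 1.261 + 0.1060 = 1.370 m·K/W
Q' = ΔT/ΣR = (-160 °C − 16.9 °C)/1.370 = -129 W/m
(Negative Q' ⇒ heat flows inward; heat gain = 129 W/m.)

Q' = 129 W/m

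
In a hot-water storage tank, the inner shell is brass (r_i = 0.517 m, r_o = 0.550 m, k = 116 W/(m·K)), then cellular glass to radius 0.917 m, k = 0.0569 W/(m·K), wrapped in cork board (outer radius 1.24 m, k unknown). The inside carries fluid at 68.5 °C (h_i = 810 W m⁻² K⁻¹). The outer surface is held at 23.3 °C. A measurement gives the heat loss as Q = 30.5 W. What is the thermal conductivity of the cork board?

k = 0.0487 W/m·K

ΣR = ΔT/Q = |68.5 − 23.3|/30.5 = 1.482 K/W
Known resistances:
  R_conv,in = 1/(4πr²h) = 1/(4π·0.517²·810) = 3.676×10^-4 K/W
  R_brass = (1/0.517 − 1/0.550)/(4πk) = 0.1161/(4π·116) = 7.961×10^-5 K/W
  R_cellular glass = (1/0.550 − 1/0.917)/(4πk) = 0.7277/(4π·0.0569) = 1.018 K/W
R_cork board = ΣR − ΣR_known = 1.482 − 1.018 = 0.4640 K/W
(1/r₁−1/r₂)/(4πk) = 0.4640 ⇒ k = 0.2841/(4π·0.4640) = 0.0487 W/m·K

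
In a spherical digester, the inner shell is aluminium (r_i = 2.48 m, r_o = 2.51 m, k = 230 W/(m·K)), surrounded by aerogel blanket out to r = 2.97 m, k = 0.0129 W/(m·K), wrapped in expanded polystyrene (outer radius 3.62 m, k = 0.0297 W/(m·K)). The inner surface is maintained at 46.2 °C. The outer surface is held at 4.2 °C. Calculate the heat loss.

Treat each layer as a resistance in series:
  R_aluminium = (1/2.48 − 1/2.51)/(4πk) = 0.004819/(4π·230) = 1.667×10^-6 K/W
  R_aerogel blanket = (1/2.51 − 1/2.97)/(4πk) = 0.06171/(4π·0.0129) = 0.3807 K/W
  R_expanded polystyrene = (1/2.97 − 1/3.62)/(4πk) = 0.06046/(4π·0.0297) = 0.1620 K/W
ΣR = 1.667×10^-6 + 0.3807 + 0.1620 = 0.5427 K/W
Q = ΔT/ΣR = (46.2 °C − 4.2 °C)/0.5427 = 77.4 W

Q = 77.4 W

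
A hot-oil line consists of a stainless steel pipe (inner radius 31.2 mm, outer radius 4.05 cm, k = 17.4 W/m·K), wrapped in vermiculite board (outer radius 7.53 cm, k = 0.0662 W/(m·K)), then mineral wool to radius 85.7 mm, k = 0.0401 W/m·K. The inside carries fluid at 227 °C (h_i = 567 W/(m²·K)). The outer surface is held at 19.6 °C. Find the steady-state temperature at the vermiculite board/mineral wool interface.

T = 72.4 °C

Resistance network (inner→outer):
  R'_conv,in = 1/(2πr h) = 1/(2π·0.0312·567) = 0.008997 m·K/W
  R'_stainless steel = ln(0.0405/0.0312)/(2πk) = 0.2609/(2π·17.4) = 0.002386 m·K/W
  R'_vermiculite board = ln(0.0753/0.0405)/(2πk) = 0.6202/(2π·0.0662) = 1.491 m·K/W
  R'_mineral wool = ln(0.0857/0.0753)/(2πk) = 0.1294/(2π·0.0401) = 0.5135 m·K/W
ΣR = 0.008997 + 0.002386 + 1.491 + 0.5135 = 2.016 m·K/W
Q' = ΔT/ΣR = (227 °C − 19.6 °C)/2.016 = 102.9 W/m
From the inner boundary to the vermiculite board/mineral wool interface, ΣR_partial = 1.502 m·K/W.
T_interface = T_in − Q'·ΣR_partial = 227 °C − (102.9)(1.502) = 72.4 °C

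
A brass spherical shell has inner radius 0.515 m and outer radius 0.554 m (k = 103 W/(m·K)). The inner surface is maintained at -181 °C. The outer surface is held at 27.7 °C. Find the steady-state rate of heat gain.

Q = 1.98×10^6 W

Q = 4πk·ΔT/(1/r₁ − 1/r₂) = 4π × 103 × 208.7 / (1/0.515 − 1/0.554) = 1.98×10^6 W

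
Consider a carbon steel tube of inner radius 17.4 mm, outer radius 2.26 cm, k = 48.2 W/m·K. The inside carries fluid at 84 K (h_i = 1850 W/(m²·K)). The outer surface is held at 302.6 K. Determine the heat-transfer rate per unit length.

Treat each layer as a resistance in series:
  R'_conv,in = 1/(2πr h) = 1/(2π·0.0174·1850) = 0.004944 m·K/W
  R'_carbon steel = ln(0.0226/0.0174)/(2πk) = 0.2615/(2π·48.2) = 8.634×10^-4 m·K/W
ΣR = 0.004944 + 8.634×10^-4 = 0.005807 m·K/W
Q' = ΔT/ΣR = (84 K − 302.6 K)/0.005807 = -37600 W/m
(Negative Q' ⇒ heat flows inward; heat gain = 37600 W/m.)

Q' = 37600 W/m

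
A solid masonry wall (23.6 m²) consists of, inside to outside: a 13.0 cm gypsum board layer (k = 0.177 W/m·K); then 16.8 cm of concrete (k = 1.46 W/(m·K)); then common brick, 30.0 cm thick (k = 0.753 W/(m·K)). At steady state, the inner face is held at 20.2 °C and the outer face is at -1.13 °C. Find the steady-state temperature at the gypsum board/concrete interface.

Treat each layer as a resistance in series:
  R_gypsum board = L/(kA) = 0.130/(0.177·23.6) = 0.03112 K/W
  R_concrete = L/(kA) = 0.168/(1.46·23.6) = 0.004876 K/W
  R_common brick = L/(kA) = 0.300/(0.753·23.6) = 0.01688 K/W
ΣR = 0.03112 + 0.004876 + 0.01688 = 0.05288 K/W
Q = ΔT/ΣR = (20.2 °C − -1.13 °C)/0.05288 = 403.4 W
From the inner boundary to the gypsum board/concrete interface, ΣR_partial = 0.03112 K/W.
T_interface = T_in − Q·ΣR_partial = 20.2 °C − (403.4)(0.03112) = 7.65 °C

T = 7.65 °C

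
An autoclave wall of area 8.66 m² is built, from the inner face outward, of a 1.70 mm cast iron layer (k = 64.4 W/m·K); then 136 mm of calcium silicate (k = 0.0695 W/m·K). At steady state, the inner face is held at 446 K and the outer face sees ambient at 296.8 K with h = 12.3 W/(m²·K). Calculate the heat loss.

Series thermal resistances, inner to outer:
  R_cast iron = L/(kA) = 0.00170/(64.4·8.66) = 3.048×10^-6 K/W
  R_calcium silicate = L/(kA) = 0.136/(0.0695·8.66) = 0.2260 K/W
  R_conv,out = 1/(hA) = 1/(12.3·8.66) = 0.009388 K/W
ΣR = 3.048×10^-6 + 0.2260 + 0.009388 = 0.2354 K/W
Q = ΔT/ΣR = (446 K − 296.8 K)/0.2354 = 634 W

Q = 634 W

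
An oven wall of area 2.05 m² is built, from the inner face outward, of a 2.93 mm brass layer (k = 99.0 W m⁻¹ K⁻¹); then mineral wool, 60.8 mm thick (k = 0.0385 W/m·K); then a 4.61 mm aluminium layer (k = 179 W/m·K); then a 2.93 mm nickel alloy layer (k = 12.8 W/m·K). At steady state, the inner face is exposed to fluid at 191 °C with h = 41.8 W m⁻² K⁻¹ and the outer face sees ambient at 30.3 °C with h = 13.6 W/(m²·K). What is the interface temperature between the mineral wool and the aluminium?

T = 37.4 °C

Treat each layer as a resistance in series:
  R_conv,in = 1/(hA) = 1/(41.8·2.05) = 0.01167 K/W
  R_brass = L/(kA) = 0.00293/(99.0·2.05) = 1.444×10^-5 K/W
  R_mineral wool = L/(kA) = 0.0608/(0.0385·2.05) = 0.7704 K/W
  R_aluminium = L/(kA) = 0.00461/(179·2.05) = 1.256×10^-5 K/W
  R_nickel alloy = L/(kA) = 0.00293/(12.8·2.05) = 1.117×10^-4 K/W
  R_conv,out = 1/(hA) = 1/(13.6·2.05) = 0.03587 K/W
ΣR = 0.01167 + 1.444×10^-5 + 0.7704 + 1.256×10^-5 + 1.117×10^-4 + 0.03587 = 0.8181 K/W
Q = ΔT/ΣR = (191 °C − 30.3 °C)/0.8181 = 196.4 W
From the inner boundary to the mineral wool/aluminium interface, ΣR_partial = 0.7821 K/W.
T_interface = T_in − Q·ΣR_partial = 191 °C − (196.4)(0.7821) = 37.4 °C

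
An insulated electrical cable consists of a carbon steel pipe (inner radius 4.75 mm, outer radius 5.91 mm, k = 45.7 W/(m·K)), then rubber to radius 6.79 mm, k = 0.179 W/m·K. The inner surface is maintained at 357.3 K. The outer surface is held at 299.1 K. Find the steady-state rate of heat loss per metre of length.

Q' = 469 W/m

Resistance network (inner→outer):
  R'_carbon steel = ln(0.00591/0.00475)/(2πk) = 0.2185/(2π·45.7) = 7.610×10^-4 m·K/W
  R'_rubber = ln(0.00679/0.00591)/(2πk) = 0.1388/(2π·0.179) = 0.1234 m·K/W
ΣR = 7.610×10^-4 + 0.1234 = 0.1242 m·K/W
Q' = ΔT/ΣR = (357.3 K − 299.1 K)/0.1242 = 469 W/m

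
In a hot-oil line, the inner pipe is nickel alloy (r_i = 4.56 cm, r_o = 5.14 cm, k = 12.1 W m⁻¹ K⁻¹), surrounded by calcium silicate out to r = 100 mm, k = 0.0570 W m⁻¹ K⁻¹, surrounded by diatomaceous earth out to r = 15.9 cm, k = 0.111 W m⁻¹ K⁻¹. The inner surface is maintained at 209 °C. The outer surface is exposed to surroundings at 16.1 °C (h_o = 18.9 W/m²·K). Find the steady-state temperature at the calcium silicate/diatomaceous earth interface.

T = 69.8 °C

Treat each layer as a resistance in series:
  R'_nickel alloy = ln(0.0514/0.0456)/(2πk) = 0.1197/(2π·12.1) = 0.001575 m·K/W
  R'_calcium silicate = ln(0.100/0.0514)/(2πk) = 0.6655/(2π·0.0570) = 1.858 m·K/W
  R'_diatomaceous earth = ln(0.159/0.100)/(2πk) = 0.4637/(2π·0.111) = 0.6649 m·K/W
  R'_conv,out = 1/(2πr h) = 1/(2π·0.159·18.9) = 0.05296 m·K/W
ΣR = 0.001575 + 1.858 + 0.6649 + 0.05296 = 2.577 m·K/W
Q' = ΔT/ΣR = (209 °C − 16.1 °C)/2.577 = 74.85 W/m
From the inner boundary to the calcium silicate/diatomaceous earth interface, ΣR_partial = 1.860 m·K/W.
T_interface = T_in − Q'·ΣR_partial = 209 °C − (74.85)(1.860) = 69.8 °C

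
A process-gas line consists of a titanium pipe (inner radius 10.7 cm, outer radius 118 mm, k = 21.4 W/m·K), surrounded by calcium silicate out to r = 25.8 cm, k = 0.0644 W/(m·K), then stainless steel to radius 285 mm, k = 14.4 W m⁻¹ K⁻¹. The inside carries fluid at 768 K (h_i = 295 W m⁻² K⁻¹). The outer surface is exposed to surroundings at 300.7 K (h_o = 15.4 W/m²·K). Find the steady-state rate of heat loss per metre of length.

Resistance network (inner→outer):
  R'_conv,in = 1/(2πr h) = 1/(2π·0.107·295) = 0.005042 m·K/W
  R'_titanium = ln(0.118/0.107)/(2πk) = 0.09786/(2π·21.4) = 7.278×10^-4 m·K/W
  R'_calcium silicate = ln(0.258/0.118)/(2πk) = 0.7823/(2π·0.0644) = 1.933 m·K/W
  R'_stainless steel = ln(0.285/0.258)/(2πk) = 0.09953/(2π·14.4) = 0.001100 m·K/W
  R'_conv,out = 1/(2πr h) = 1/(2π·0.285·15.4) = 0.03626 m·K/W
ΣR = 0.005042 + 7.278×10^-4 + 1.933 + 0.001100 + 0.03626 = 1.976 m·K/W
Q' = ΔT/ΣR = (768 K − 300.7 K)/1.976 = 236 W/m

Q' = 236 W/m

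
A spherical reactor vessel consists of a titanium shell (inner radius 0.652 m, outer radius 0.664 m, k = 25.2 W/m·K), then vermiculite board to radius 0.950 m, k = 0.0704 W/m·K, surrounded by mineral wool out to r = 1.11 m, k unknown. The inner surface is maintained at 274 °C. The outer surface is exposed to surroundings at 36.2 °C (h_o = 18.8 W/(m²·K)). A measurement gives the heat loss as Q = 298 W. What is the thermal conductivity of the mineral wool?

ΣR = ΔT/Q = |274 − 36.2|/298 = 0.7980 K/W
Known resistances:
  R_titanium = (1/0.652 − 1/0.664)/(4πk) = 0.02772/(4π·25.2) = 8.753×10^-5 K/W
  R_vermiculite board = (1/0.664 − 1/0.950)/(4πk) = 0.4534/(4π·0.0704) = 0.5125 K/W
  R_conv,out = 1/(4πr²h) = 1/(4π·1.11²·18.8) = 0.003435 K/W
R_mineral wool = ΣR − ΣR_known = 0.7980 − 0.5160 = 0.2820 K/W
(1/r₁−1/r₂)/(4πk) = 0.2820 ⇒ k = 0.1517/(4π·0.2820) = 0.0428 W/m·K

k = 0.0428 W/m·K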